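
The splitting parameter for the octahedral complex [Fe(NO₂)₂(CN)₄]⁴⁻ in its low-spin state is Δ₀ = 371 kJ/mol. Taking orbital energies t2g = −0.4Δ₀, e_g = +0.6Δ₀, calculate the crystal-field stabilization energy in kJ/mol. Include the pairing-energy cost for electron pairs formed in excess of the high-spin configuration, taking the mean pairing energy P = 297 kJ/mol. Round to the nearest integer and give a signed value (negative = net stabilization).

Ligand charges: 2×(-1) from NO₂⁻ and 4×(-1) from CN⁻ sum to -6; with overall charge -4, Fe is +2.
Fe²⁺: group 8, so d-count = 8 − 2 = 6.
Electron filling gives t2g^6 e_g^0.
The orbital stabilization is -2.4Δ₀ = -2.4 × 371 = -890 kJ/mol.
Pairing penalty: 3 pairs vs 1 in the high-spin reference → 2 extra × P = 594 kJ/mol.
Overall CFSE = -890 + 594 = -296 kJ/mol.

-296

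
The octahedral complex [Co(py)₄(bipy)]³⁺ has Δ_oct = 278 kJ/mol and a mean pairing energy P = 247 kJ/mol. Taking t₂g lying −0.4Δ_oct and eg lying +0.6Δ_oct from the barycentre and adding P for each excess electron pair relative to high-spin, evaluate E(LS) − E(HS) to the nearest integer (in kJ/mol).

-62

Ligand charges: 4×(+0) from py and 1×(+0) from bipy sum to +0; with overall charge +3, Co is +3.
Co sits in group 9; removing 3 electrons leaves Co³⁺ with 9 − 3 = 6 d electrons.
High-spin d⁶ fills as t₂g⁴ eg² with CFSE 4(−0.4) + 2(+0.6) = -0.4Δ_oct = -111 kJ/mol.
Low-spin t₂g⁶ eg⁰ gives -2.4Δ_oct = -667 kJ/mol, but forming 2 extra pairs costs 2P = 494 kJ/mol, so E(LS) = -667 + 494 = -173 kJ/mol.
Thus E(LS) − E(HS) = -62 kJ/mol.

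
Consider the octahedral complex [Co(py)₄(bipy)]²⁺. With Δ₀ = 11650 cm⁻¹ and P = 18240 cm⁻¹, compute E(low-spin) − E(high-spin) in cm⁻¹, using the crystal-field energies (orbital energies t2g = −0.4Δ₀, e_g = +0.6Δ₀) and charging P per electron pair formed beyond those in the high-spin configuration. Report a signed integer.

6590

Ligand charges: 4×(+0) from py and 1×(+0) from bipy sum to +0; with overall charge +2, Co is +2.
Co sits in group 9; removing 2 electrons leaves Co²⁺ with 9 − 2 = 7 d electrons.
High-spin: t2g^5 e_g^2, CFSE = -0.8Δ₀ = -9320 cm⁻¹.
Low-spin: t2g^6 e_g^1, orbital CFSE = -1.8Δ₀ = -20970 cm⁻¹; plus 1 excess pair × P = +18240 cm⁻¹; total -2730 cm⁻¹.
The difference is -2730 − (-9320) = 6590 cm⁻¹, so high-spin lies lower.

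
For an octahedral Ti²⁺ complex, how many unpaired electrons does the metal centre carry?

Group 4 minus oxidation state +2 gives a d² configuration for Ti²⁺.
For octahedral d² the high- and low-spin configurations coincide.
Configuration: t₂g² eg⁰, giving 2 unpaired electrons.

2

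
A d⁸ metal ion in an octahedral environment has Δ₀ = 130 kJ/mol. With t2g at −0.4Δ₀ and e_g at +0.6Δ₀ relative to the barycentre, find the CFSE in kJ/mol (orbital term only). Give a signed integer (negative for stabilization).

The d⁸ electrons fill as t2g^6 e_g^2.
The orbital stabilization is -1.2Δ₀ = -1.2 × 130 = -156 kJ/mol.

-156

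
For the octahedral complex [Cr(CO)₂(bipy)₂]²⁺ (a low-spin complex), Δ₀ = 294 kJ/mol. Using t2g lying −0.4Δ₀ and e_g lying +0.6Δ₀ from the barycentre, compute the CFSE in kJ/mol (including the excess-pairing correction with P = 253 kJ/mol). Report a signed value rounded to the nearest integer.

Ligand charges: 2×(+0) from CO and 2×(+0) from bipy sum to +0; with overall charge +2, Cr is +2.
Cr²⁺: group 6, so d-count = 6 − 2 = 4.
Configuration: t2g^4 e_g^0.
The orbital stabilization is -1.6Δ₀ = -1.6 × 294 = -470 kJ/mol.
Pairing penalty: 1 pair vs 0 in the high-spin reference → 1 extra × P = 253 kJ/mol.
Overall CFSE = -470 + 253 = -217 kJ/mol.

-217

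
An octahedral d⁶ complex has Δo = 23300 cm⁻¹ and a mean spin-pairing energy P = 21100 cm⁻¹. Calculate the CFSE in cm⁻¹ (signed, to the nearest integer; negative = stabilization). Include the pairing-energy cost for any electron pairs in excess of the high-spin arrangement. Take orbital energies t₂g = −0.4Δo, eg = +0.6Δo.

-13720

With Δo > P the complex is low-spin.
Configuration: t₂g⁶ eg⁰.
Orbital CFSE = -2.4Δo = -2.4 × 23300 = -55920 cm⁻¹.
Excess pairs vs high-spin: 3 − 1 = 2; pairing cost = +42200 cm⁻¹.
Net CFSE = -55920 + 42200 = -13720 cm⁻¹.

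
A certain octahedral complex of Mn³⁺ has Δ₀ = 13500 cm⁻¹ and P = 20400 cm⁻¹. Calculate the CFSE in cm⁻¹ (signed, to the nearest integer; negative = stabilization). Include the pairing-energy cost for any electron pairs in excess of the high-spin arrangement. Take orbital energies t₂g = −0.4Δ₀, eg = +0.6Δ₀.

-8100

Mn³⁺: group 7, so d-count = 7 − 3 = 4.
Here Δ₀ < P (13500 < 20400), so the high-spin state is favoured.
Filling d⁴ accordingly: t₂g³ eg¹.
Orbital CFSE = -0.6Δ₀ = -0.6 × 13500 = -8100 cm⁻¹.
High-spin has no excess pairs, so no pairing correction applies.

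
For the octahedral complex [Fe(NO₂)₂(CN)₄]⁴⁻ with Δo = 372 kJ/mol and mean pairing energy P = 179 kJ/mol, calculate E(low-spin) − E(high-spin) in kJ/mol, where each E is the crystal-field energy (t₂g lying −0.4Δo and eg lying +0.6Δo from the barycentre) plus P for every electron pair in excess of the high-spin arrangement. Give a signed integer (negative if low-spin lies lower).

Ligand charges: 2×(-1) from NO₂⁻ and 4×(-1) from CN⁻ sum to -6; with overall charge -4, Fe is +2.
Fe sits in group 8; removing 2 electrons leaves Fe²⁺ with 8 − 2 = 6 d electrons.
In the high-spin limit (t₂g⁴ eg²) the orbital term is -0.4Δo = -149 kJ/mol, with no excess pairing.
Low-spin t₂g⁶ eg⁰ gives -2.4Δo = -893 kJ/mol, but forming 2 extra pairs costs 2P = 358 kJ/mol, so E(LS) = -893 + 358 = -535 kJ/mol.
The difference is -535 − (-149) = -386 kJ/mol, so low-spin lies lower.

-386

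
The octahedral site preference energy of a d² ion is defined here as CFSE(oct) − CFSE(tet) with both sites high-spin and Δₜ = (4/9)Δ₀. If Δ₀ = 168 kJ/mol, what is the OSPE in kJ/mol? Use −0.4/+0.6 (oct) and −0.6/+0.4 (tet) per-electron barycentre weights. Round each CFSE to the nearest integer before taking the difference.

-44

In an octahedral site d² (HS) is t₂g² eg⁰, giving CFSE(oct) = -0.8Δ₀ = -134 kJ/mol.
Tetrahedral: e² t₂⁰, CFSE = 2(−0.6) + 0(+0.4) = -1.2Δₜ = -1.2 × (4/9) × 168 = -90 kJ/mol.
OSPE = -134 − (-90) = -44 kJ/mol.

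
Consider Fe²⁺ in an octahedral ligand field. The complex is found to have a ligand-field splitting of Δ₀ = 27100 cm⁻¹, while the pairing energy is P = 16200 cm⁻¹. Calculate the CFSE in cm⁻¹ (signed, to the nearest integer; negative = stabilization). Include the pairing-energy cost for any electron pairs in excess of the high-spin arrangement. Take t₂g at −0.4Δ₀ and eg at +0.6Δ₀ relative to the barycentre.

Fe is in group 8, so Fe²⁺ is d⁶ (8 − 2 = 6).
With Δ₀ > P the complex is low-spin.
Configuration: t₂g⁶ eg⁰.
Orbital CFSE = -2.4Δ₀ = -2.4 × 27100 = -65040 cm⁻¹.
Excess pairs vs high-spin: 3 − 1 = 2; pairing cost = +32400 cm⁻¹.
Net CFSE = -65040 + 32400 = -32640 cm⁻¹.

-32640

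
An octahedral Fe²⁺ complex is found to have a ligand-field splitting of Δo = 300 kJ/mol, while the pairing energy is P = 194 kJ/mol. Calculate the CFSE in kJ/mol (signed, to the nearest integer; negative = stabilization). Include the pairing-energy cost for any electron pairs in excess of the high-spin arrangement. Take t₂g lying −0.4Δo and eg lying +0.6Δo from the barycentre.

-332

Fe²⁺: group 8, so d-count = 8 − 2 = 6.
Since Δo = 300 kJ/mol > P = 194 kJ/mol, the complex adopts the low-spin configuration.
Filling d⁶ accordingly: t₂g⁶ eg⁰.
Orbital CFSE = -2.4Δo = -2.4 × 300 = -720 kJ/mol.
Excess pairs vs high-spin: 3 − 1 = 2; pairing cost = +388 kJ/mol.
Net CFSE = -720 + 388 = -332 kJ/mol.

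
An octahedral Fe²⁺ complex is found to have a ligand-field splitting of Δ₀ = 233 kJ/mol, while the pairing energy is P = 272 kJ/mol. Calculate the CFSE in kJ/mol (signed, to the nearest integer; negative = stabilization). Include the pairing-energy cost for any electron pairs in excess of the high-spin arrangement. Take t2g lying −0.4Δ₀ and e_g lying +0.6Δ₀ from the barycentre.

-93

Fe sits in group 8; removing 2 electrons leaves Fe²⁺ with 8 − 2 = 6 d electrons.
Δ₀ < P, so pairing is avoided: the ground state is high-spin.
That gives t2g^4 e_g^2.
Orbital CFSE = -0.4Δ₀ = -0.4 × 233 = -93 kJ/mol.
High-spin has no excess pairs, so no pairing correction applies.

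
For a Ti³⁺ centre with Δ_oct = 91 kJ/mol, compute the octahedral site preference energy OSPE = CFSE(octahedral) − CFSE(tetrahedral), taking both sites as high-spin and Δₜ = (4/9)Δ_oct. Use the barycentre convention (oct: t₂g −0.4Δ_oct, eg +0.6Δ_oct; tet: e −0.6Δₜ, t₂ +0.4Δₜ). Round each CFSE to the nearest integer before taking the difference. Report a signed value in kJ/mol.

-12

Group 4 minus oxidation state +3 gives a d¹ configuration for Ti³⁺.
Octahedral (high-spin): t₂g¹ eg⁰, CFSE = 1(−0.4) + 0(+0.6) = -0.4Δ_oct = -0.4 × 91 = -36 kJ/mol.
Tetrahedral: e¹ t₂⁰, CFSE = 1(−0.6) + 0(+0.4) = -0.6Δₜ = -0.6 × (4/9) × 91 = -24 kJ/mol.
Subtracting, OSPE = -36 − (-24) = -12 kJ/mol.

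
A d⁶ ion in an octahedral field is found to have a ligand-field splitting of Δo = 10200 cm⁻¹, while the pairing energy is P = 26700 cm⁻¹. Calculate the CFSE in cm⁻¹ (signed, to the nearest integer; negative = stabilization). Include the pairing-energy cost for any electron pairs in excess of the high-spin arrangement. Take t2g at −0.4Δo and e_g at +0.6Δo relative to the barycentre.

Δo < P, so pairing is avoided: the ground state is high-spin.
That gives t2g^4 e_g^2.
Orbital CFSE = -0.4Δo = -0.4 × 10200 = -4080 cm⁻¹.
High-spin has no excess pairs, so no pairing correction applies.

-4080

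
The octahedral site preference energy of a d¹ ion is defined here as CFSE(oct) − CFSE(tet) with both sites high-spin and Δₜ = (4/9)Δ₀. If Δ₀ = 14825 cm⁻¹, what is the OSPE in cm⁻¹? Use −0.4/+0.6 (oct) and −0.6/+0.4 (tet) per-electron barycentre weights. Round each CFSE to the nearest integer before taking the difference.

-1977

Octahedral (high-spin): t2g^1 e_g^0, CFSE = 1(−0.4) + 0(+0.6) = -0.4Δ₀ = -0.4 × 14825 = -5930 cm⁻¹.
Tetrahedral e^1 t2^0 gives -0.6Δₜ = -0.6 × (4/9) × 14825 = -3953 cm⁻¹.
OSPE = CFSE(oct) − CFSE(tet) = -5930 − (-3953) = -1977 cm⁻¹.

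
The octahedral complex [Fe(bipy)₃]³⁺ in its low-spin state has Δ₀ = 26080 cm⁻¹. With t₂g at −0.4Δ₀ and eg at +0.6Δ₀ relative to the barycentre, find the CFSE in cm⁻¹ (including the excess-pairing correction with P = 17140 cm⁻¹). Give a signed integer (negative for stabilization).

bipy is neutral, so the +3 overall charge sits on Fe: oxidation state +3.
Fe³⁺: group 8, so d-count = 8 − 3 = 5.
Configuration: t₂g⁵ eg⁰.
The orbital stabilization is -2.0Δ₀ = -2.0 × 26080 = -52160 cm⁻¹.
Pairing penalty: 2 pairs vs 0 in the high-spin reference → 2 extra × P = 34280 cm⁻¹.
Combining: -52160 + 34280 = -17880 cm⁻¹.

-17880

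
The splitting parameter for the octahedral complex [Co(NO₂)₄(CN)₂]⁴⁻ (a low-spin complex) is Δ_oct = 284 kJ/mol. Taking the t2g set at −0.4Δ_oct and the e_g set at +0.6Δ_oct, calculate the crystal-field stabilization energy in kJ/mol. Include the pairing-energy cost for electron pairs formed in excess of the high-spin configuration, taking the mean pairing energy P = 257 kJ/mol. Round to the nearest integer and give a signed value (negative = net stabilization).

-254

Ligand charges: 4×(-1) from NO₂⁻ and 2×(-1) from CN⁻ sum to -6; with overall charge -4, Co is +2.
Co is in group 9, so Co²⁺ is d⁷ (9 − 2 = 7).
The d⁷ electrons fill as t2g^6 e_g^1.
Orbital CFSE = 6(-0.4) + 1(0.6) = -1.8Δ_oct = -1.8 × 284 = -511 kJ/mol.
Relative to high-spin t2g^5 e_g^2 (2 paired), the low-spin configuration has 1 additional pair, contributing +1 × 257 = +257 kJ/mol.
Overall CFSE = -511 + 257 = -254 kJ/mol.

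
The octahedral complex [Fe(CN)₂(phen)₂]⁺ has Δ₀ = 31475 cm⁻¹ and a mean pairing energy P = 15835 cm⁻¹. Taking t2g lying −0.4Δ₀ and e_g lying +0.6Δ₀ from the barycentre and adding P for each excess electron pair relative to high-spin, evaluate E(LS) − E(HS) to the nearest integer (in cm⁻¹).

-31280

Ligand charges: 2×(-1) from CN⁻ and 2×(+0) from phen sum to -2; with overall charge +1, Fe is +3.
Group 8 minus oxidation state +3 gives a d⁵ configuration for Fe³⁺.
High-spin d⁵ fills as t2g^3 e_g^2 with CFSE 3(−0.4) + 2(+0.6) = 0.0Δ₀ = 0 cm⁻¹.
Low-spin: t2g^5 e_g^0, orbital CFSE = -2.0Δ₀ = -62950 cm⁻¹; plus 2 excess pairs × P = +31670 cm⁻¹; total -31280 cm⁻¹.
E(LS) − E(HS) = -31280 − (0) = -31280 cm⁻¹.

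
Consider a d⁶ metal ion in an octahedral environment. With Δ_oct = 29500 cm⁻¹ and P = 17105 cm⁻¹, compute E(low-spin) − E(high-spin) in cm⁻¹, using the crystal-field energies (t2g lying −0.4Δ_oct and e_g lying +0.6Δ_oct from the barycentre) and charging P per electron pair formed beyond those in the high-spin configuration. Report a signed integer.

-24790

In the high-spin limit (t2g^4 e_g^2) the orbital term is -0.4Δ_oct = -11800 cm⁻¹, with no excess pairing.
Low-spin: t2g^6 e_g^0, orbital CFSE = -2.4Δ_oct = -70800 cm⁻¹; plus 2 excess pairs × P = +34210 cm⁻¹; total -36590 cm⁻¹.
The difference is -36590 − (-11800) = -24790 cm⁻¹, so low-spin lies lower.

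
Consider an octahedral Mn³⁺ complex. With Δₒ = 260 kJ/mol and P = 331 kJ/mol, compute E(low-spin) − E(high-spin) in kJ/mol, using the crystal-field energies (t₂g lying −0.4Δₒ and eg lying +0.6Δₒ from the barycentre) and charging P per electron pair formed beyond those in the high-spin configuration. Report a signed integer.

Mn³⁺: group 7, so d-count = 7 − 3 = 4.
High-spin: t₂g³ eg¹, CFSE = -0.6Δₒ = -156 kJ/mol.
Low-spin: t₂g⁴ eg⁰, orbital CFSE = -1.6Δₒ = -416 kJ/mol; plus 1 excess pair × P = +331 kJ/mol; total -85 kJ/mol.
E(LS) − E(HS) = -85 − (-156) = 71 kJ/mol.

71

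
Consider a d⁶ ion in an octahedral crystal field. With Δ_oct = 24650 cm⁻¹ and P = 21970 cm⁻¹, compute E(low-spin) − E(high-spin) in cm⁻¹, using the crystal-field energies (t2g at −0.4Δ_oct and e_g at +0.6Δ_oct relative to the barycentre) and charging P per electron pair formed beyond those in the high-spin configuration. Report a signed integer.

-5360

In the high-spin limit (t2g^4 e_g^2) the orbital term is -0.4Δ_oct = -9860 cm⁻¹, with no excess pairing.
For low-spin the configuration is t2g^6 e_g^0: orbital energy -2.4 × 24650 = -59160 cm⁻¹, and 2 additional pairs relative to high-spin add 43940 cm⁻¹, giving -15220 cm⁻¹.
E(LS) − E(HS) = -15220 − (-9860) = -5360 cm⁻¹.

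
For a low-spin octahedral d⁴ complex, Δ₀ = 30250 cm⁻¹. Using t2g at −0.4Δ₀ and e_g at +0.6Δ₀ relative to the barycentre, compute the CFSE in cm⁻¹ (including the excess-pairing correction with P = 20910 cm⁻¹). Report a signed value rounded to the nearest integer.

Configuration: t2g^4 e_g^0.
Orbital CFSE = 4(-0.4) + 0(0.6) = -1.6Δ₀ = -1.6 × 30250 = -48400 cm⁻¹.
Relative to high-spin t2g^3 e_g^1 (0 paired), the low-spin configuration has 1 additional pair, contributing +1 × 20910 = +20910 cm⁻¹.
Combining: -48400 + 20910 = -27490 cm⁻¹.

-27490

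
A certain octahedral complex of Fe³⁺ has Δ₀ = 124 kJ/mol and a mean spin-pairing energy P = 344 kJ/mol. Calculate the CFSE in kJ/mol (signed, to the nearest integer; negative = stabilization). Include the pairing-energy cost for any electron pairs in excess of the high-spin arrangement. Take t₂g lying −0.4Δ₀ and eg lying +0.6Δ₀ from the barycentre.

Fe³⁺: group 8, so d-count = 8 − 3 = 5.
Here Δ₀ < P (124 < 344), so the high-spin state is favoured.
Filling d⁵ accordingly: t₂g³ eg².
Orbital CFSE = 0.0Δ₀ = 0.0 × 124 = 0 kJ/mol.
High-spin has no excess pairs, so no pairing correction applies.

0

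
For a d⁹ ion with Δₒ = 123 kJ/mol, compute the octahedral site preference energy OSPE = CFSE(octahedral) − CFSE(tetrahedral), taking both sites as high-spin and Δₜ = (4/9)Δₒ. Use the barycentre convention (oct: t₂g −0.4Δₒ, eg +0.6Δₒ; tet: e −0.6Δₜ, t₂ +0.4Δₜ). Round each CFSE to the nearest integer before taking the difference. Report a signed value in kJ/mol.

Octahedral high-spin t2g^6 e_g^3: CFSE = -0.6 × 123 = -74 kJ/mol.
In a tetrahedral site the filling is e^4 t2^5: CFSE(tet) = -0.4Δₜ = -0.4 × (4/9)(123) = -22 kJ/mol.
Subtracting, OSPE = -74 − (-22) = -52 kJ/mol.

-52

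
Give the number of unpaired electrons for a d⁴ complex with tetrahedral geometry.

With tetrahedral geometry the complex is necessarily high-spin.
Configuration: e^2 t2^2, giving 4 unpaired electrons.

4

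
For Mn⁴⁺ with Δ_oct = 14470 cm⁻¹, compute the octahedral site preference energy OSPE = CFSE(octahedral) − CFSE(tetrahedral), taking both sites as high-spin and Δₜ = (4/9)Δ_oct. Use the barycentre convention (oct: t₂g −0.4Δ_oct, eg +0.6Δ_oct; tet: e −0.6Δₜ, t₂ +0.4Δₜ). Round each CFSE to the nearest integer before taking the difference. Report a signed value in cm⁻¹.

Mn is in group 7, so Mn⁴⁺ is d³ (7 − 4 = 3).
In an octahedral site d³ (HS) is t2g^3 e_g^0, giving CFSE(oct) = -1.2Δ_oct = -17364 cm⁻¹.
Tetrahedral: e^2 t2^1, CFSE = 2(−0.6) + 1(+0.4) = -0.8Δₜ = -0.8 × (4/9) × 14470 = -5145 cm⁻¹.
Subtracting, OSPE = -17364 − (-5145) = -12219 cm⁻¹.

-12219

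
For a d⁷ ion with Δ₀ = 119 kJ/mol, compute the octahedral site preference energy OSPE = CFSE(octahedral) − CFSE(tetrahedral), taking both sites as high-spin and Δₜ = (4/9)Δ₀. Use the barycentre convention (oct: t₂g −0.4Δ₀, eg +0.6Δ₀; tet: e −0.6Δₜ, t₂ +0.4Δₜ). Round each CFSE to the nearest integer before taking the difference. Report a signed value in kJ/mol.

Octahedral high-spin t₂g⁵ eg²: CFSE = -0.8 × 119 = -95 kJ/mol.
Tetrahedral e⁴ t₂³ gives -1.2Δₜ = -1.2 × (4/9) × 119 = -63 kJ/mol.
OSPE = CFSE(oct) − CFSE(tet) = -95 − (-63) = -32 kJ/mol.

-32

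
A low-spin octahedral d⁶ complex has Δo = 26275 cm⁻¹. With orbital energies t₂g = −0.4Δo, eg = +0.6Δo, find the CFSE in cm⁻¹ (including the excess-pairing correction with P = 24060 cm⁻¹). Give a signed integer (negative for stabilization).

Configuration: t₂g⁶ eg⁰.
The orbital stabilization is -2.4Δo = -2.4 × 26275 = -63060 cm⁻¹.
High-spin d⁶ would be t₂g⁴ eg² with 1 pair; low-spin has 3, so 2 excess pairs cost +2P = +48120 cm⁻¹.
Overall CFSE = -63060 + 48120 = -14940 cm⁻¹.

-14940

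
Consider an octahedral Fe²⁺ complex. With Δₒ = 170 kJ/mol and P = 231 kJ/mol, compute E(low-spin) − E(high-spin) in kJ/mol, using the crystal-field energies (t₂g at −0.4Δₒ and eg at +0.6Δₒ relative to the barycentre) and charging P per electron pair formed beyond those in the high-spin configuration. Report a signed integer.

Fe²⁺: group 8, so d-count = 8 − 2 = 6.
High-spin d⁶ fills as t₂g⁴ eg² with CFSE 4(−0.4) + 2(+0.6) = -0.4Δₒ = -68 kJ/mol.
Low-spin: t₂g⁶ eg⁰, orbital CFSE = -2.4Δₒ = -408 kJ/mol; plus 2 excess pairs × P = +462 kJ/mol; total 54 kJ/mol.
Thus E(LS) − E(HS) = 122 kJ/mol.

122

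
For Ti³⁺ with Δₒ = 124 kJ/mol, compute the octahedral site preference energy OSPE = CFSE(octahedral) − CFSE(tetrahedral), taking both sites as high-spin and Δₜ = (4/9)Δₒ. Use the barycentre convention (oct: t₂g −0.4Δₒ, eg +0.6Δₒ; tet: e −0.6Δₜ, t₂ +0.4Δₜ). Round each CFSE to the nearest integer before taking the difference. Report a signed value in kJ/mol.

-17

Ti sits in group 4; removing 3 electrons leaves Ti³⁺ with 4 − 3 = 1 d electrons.
Octahedral high-spin t2g^1 e_g^0: CFSE = -0.4 × 124 = -50 kJ/mol.
In a tetrahedral site the filling is e^1 t2^0: CFSE(tet) = -0.6Δₜ = -0.6 × (4/9)(124) = -33 kJ/mol.
OSPE = -50 − (-33) = -17 kJ/mol.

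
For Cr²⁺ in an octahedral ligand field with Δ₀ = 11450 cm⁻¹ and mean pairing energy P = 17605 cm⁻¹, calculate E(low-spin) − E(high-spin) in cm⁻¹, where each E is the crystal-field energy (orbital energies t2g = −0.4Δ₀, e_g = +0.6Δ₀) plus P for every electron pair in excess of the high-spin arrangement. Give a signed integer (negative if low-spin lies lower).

6155

Cr sits in group 6; removing 2 electrons leaves Cr²⁺ with 6 − 2 = 4 d electrons.
In the high-spin limit (t2g^3 e_g^1) the orbital term is -0.6Δ₀ = -6870 cm⁻¹, with no excess pairing.
Low-spin: t2g^4 e_g^0, orbital CFSE = -1.6Δ₀ = -18320 cm⁻¹; plus 1 excess pair × P = +17605 cm⁻¹; total -715 cm⁻¹.
The difference is -715 − (-6870) = 6155 cm⁻¹, so high-spin lies lower.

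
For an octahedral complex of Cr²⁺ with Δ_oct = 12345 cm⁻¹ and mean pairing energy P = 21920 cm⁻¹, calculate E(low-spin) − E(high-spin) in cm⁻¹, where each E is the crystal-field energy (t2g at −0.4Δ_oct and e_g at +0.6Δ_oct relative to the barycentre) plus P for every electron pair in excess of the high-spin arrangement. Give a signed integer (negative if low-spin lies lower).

Group 6 minus oxidation state +2 gives a d⁴ configuration for Cr²⁺.
High-spin: t2g^3 e_g^1, CFSE = -0.6Δ_oct = -7407 cm⁻¹.
Low-spin t2g^4 e_g^0 gives -1.6Δ_oct = -19752 cm⁻¹, but forming 1 extra pair costs 1P = 21920 cm⁻¹, so E(LS) = -19752 + 21920 = 2168 cm⁻¹.
E(LS) − E(HS) = 2168 − (-7407) = 9575 cm⁻¹.

9575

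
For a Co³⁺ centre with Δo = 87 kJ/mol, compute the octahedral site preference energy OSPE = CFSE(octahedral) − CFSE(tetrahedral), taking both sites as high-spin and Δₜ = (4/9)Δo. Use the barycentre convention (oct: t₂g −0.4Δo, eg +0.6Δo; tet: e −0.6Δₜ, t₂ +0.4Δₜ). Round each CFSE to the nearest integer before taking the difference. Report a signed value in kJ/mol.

-12

Co is in group 9, so Co³⁺ is d⁶ (9 − 3 = 6).
Octahedral high-spin t₂g⁴ eg²: CFSE = -0.4 × 87 = -35 kJ/mol.
In a tetrahedral site the filling is e³ t₂³: CFSE(tet) = -0.6Δₜ = -0.6 × (4/9)(87) = -23 kJ/mol.
Subtracting, OSPE = -35 − (-23) = -12 kJ/mol.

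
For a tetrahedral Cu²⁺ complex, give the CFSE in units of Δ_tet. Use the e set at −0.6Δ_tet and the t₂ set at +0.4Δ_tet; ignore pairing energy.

Cu sits in group 11; removing 2 electrons leaves Cu²⁺ with 11 − 2 = 9 d electrons.
Tetrahedral splitting is small, so the complex is high-spin.
Configuration: e⁴ t₂⁵.
CFSE = 4(-0.6Δ_tet) + 5(0.4Δ_tet) = -2.4Δ_tet + 2.0Δ_tet = -0.4Δ_tet.

-0.4 Δ_tet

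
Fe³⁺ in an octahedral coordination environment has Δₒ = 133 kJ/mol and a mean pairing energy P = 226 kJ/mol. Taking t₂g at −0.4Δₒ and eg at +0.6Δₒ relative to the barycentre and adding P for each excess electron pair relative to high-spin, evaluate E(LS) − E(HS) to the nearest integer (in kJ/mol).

186

Group 8 minus oxidation state +3 gives a d⁵ configuration for Fe³⁺.
High-spin d⁵ fills as t₂g³ eg² with CFSE 3(−0.4) + 2(+0.6) = 0.0Δₒ = 0 kJ/mol.
Low-spin: t₂g⁵ eg⁰, orbital CFSE = -2.0Δₒ = -266 kJ/mol; plus 2 excess pairs × P = +452 kJ/mol; total 186 kJ/mol.
E(LS) − E(HS) = 186 − (0) = 186 kJ/mol.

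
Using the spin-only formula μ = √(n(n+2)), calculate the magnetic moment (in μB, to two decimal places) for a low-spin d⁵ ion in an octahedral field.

Configuration: t2g^5 e_g^0 → 1 unpaired electron.
μ(spin-only) = √[1(1+2)] = √3 ≈ 1.73 μB.

1.73 μB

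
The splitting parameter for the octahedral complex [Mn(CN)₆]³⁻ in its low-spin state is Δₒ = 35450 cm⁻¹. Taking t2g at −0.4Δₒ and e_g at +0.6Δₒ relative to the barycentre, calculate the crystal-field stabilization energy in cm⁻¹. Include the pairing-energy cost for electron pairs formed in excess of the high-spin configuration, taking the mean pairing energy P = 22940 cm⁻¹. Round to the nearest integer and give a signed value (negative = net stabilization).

Each CN⁻ contributes -1; 6 × (-1) = -6. With overall charge -3, Mn is in the +3 oxidation state.
Group 7 minus oxidation state +3 gives a d⁴ configuration for Mn³⁺.
Electron filling gives t2g^4 e_g^0.
CFSE(orbital) = 4×(-0.4Δₒ) + 0×(0.6Δₒ) = -1.6Δₒ; with Δₒ = 35450 cm⁻¹ that is -56720 cm⁻¹.
High-spin d⁴ would be t2g^3 e_g^1 with 0 pairs; low-spin has 1, so 1 excess pair costs +1P = +22940 cm⁻¹.
Overall CFSE = -56720 + 22940 = -33780 cm⁻¹.

-33780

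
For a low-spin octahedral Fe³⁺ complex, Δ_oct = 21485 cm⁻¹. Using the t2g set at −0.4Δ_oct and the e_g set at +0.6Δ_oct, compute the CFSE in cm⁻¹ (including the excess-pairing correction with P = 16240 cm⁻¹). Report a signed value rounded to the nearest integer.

-10490

Fe³⁺: group 8, so d-count = 8 − 3 = 5.
Electron filling gives t2g^5 e_g^0.
Orbital CFSE = 5(-0.4) + 0(0.6) = -2.0Δ_oct = -2.0 × 21485 = -42970 cm⁻¹.
Pairing penalty: 2 pairs vs 0 in the high-spin reference → 2 extra × P = 32480 cm⁻¹.
Combining: -42970 + 32480 = -10490 cm⁻¹.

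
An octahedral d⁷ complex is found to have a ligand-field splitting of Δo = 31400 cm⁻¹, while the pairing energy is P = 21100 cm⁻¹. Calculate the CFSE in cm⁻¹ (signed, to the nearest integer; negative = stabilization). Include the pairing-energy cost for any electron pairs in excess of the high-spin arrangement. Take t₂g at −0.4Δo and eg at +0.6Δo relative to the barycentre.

-35420

With Δo > P the complex is low-spin.
Filling d⁷ accordingly: t₂g⁶ eg¹.
Orbital CFSE = -1.8Δo = -1.8 × 31400 = -56520 cm⁻¹.
Excess pairs vs high-spin: 3 − 2 = 1; pairing cost = +21100 cm⁻¹.
Net CFSE = -56520 + 21100 = -35420 cm⁻¹.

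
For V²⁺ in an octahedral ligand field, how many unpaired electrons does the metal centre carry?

V²⁺: group 5, so d-count = 5 − 2 = 3.
Configuration: t2g^3 e_g^0, giving 3 unpaired electrons.

3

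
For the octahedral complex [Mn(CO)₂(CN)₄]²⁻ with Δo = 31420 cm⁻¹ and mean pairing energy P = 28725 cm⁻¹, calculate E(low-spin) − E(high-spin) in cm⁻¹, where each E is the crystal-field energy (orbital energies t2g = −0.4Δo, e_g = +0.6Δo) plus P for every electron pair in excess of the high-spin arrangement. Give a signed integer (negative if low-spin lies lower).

Ligand charges: 2×(+0) from CO and 4×(-1) from CN⁻ sum to -4; with overall charge -2, Mn is +2.
Mn²⁺: group 7, so d-count = 7 − 2 = 5.
High-spin: t2g^3 e_g^2, CFSE = 0.0Δo = 0 cm⁻¹.
For low-spin the configuration is t2g^5 e_g^0: orbital energy -2.0 × 31420 = -62840 cm⁻¹, and 2 additional pairs relative to high-spin add 57450 cm⁻¹, giving -5390 cm⁻¹.
Thus E(LS) − E(HS) = -5390 cm⁻¹.

-5390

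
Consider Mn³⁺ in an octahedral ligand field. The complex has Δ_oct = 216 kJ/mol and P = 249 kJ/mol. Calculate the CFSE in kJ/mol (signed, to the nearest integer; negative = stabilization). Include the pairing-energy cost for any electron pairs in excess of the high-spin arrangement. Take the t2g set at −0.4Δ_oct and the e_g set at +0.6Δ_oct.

Mn³⁺: group 7, so d-count = 7 − 3 = 4.
With Δ_oct < P the complex is high-spin.
Filling d⁴ accordingly: t2g^3 e_g^1.
Orbital CFSE = -0.6Δ_oct = -0.6 × 216 = -130 kJ/mol.
High-spin has no excess pairs, so no pairing correction applies.

-130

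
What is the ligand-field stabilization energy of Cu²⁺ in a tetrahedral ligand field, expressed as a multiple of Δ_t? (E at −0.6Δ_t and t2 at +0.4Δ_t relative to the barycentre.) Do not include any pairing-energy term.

Cu sits in group 11; removing 2 electrons leaves Cu²⁺ with 11 − 2 = 9 d electrons.
Tetrahedral splitting is small, so the complex is high-spin.
Configuration: e^4 t2^5.
CFSE = 4(-0.6Δ_t) + 5(0.4Δ_t) = -2.4Δ_t + 2.0Δ_t = -0.4Δ_t.

-0.4 Δ_t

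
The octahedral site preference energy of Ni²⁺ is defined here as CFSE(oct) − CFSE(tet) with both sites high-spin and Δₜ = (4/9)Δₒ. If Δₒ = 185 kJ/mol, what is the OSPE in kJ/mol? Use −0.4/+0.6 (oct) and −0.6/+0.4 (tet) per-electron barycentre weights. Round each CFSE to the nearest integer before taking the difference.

Group 10 minus oxidation state +2 gives a d⁸ configuration for Ni²⁺.
In an octahedral site d⁸ (HS) is t2g^6 e_g^2, giving CFSE(oct) = -1.2Δₒ = -222 kJ/mol.
Tetrahedral: e^4 t2^4, CFSE = 4(−0.6) + 4(+0.4) = -0.8Δₜ = -0.8 × (4/9) × 185 = -66 kJ/mol.
OSPE = -222 − (-66) = -156 kJ/mol.

-156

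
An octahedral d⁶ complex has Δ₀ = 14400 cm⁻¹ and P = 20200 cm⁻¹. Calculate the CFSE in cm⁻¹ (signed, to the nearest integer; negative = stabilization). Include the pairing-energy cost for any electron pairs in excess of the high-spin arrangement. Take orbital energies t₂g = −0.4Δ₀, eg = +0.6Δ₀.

With Δ₀ < P the complex is high-spin.
That gives t₂g⁴ eg².
Orbital CFSE = -0.4Δ₀ = -0.4 × 14400 = -5760 cm⁻¹.
High-spin has no excess pairs, so no pairing correction applies.

-5760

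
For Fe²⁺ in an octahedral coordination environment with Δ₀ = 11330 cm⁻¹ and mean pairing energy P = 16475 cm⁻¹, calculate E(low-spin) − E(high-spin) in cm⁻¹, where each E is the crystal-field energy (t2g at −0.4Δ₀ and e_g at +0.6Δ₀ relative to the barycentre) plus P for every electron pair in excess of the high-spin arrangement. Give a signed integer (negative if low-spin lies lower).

10290

Fe is in group 8, so Fe²⁺ is d⁶ (8 − 2 = 6).
High-spin d⁶ fills as t2g^4 e_g^2 with CFSE 4(−0.4) + 2(+0.6) = -0.4Δ₀ = -4532 cm⁻¹.
For low-spin the configuration is t2g^6 e_g^0: orbital energy -2.4 × 11330 = -27192 cm⁻¹, and 2 additional pairs relative to high-spin add 32950 cm⁻¹, giving 5758 cm⁻¹.
The difference is 5758 − (-4532) = 10290 cm⁻¹, so high-spin lies lower.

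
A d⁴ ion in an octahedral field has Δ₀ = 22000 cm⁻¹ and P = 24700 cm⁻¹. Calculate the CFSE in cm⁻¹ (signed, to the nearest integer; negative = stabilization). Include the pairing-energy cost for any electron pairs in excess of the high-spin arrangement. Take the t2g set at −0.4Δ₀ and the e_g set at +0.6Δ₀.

-13200

Δ₀ < P, so pairing is avoided: the ground state is high-spin.
Filling d⁴ accordingly: t2g^3 e_g^1.
Orbital CFSE = -0.6Δ₀ = -0.6 × 22000 = -13200 cm⁻¹.
High-spin has no excess pairs, so no pairing correction applies.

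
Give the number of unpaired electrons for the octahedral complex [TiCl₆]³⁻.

1

Each Cl⁻ contributes -1; 6 × (-1) = -6. With overall charge -3, Ti is in the +3 oxidation state.
Ti³⁺: group 4, so d-count = 4 − 3 = 1.
Configuration: t₂g¹ eg⁰, giving 1 unpaired electron.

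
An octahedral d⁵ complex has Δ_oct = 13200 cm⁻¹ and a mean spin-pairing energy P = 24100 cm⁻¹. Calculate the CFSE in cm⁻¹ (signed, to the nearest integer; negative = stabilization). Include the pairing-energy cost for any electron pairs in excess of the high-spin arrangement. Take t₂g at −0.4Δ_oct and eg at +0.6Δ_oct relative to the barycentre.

Since Δ_oct = 13200 cm⁻¹ < P = 24100 cm⁻¹, the complex adopts the high-spin configuration.
Configuration: t₂g³ eg².
Orbital CFSE = 0.0Δ_oct = 0.0 × 13200 = 0 cm⁻¹.
High-spin has no excess pairs, so no pairing correction applies.

0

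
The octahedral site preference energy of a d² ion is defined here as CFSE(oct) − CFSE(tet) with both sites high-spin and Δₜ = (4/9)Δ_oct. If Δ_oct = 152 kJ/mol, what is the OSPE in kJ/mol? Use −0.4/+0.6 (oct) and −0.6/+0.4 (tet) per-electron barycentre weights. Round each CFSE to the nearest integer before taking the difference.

In an octahedral site d² (HS) is t2g^2 e_g^0, giving CFSE(oct) = -0.8Δ_oct = -122 kJ/mol.
In a tetrahedral site the filling is e^2 t2^0: CFSE(tet) = -1.2Δₜ = -1.2 × (4/9)(152) = -81 kJ/mol.
Subtracting, OSPE = -122 − (-81) = -41 kJ/mol.

-41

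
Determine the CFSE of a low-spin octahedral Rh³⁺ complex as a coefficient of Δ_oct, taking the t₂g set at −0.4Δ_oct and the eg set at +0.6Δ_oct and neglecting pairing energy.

Rh³⁺: group 9, so d-count = 9 − 3 = 6.
Configuration: t₂g⁶ eg⁰.
CFSE = 6(-0.4Δ_oct) + 0(0.6Δ_oct) = -2.4Δ_oct + 0.0Δ_oct = -2.4Δ_oct.

-2.4 Δ_oct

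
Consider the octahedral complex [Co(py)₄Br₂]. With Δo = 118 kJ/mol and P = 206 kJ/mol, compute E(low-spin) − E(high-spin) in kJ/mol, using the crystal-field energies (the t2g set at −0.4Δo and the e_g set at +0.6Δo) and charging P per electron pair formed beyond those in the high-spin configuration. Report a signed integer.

88

Ligand charges: 4×(+0) from py and 2×(-1) from Br⁻ sum to -2; with overall charge +0, Co is +2.
Co sits in group 9; removing 2 electrons leaves Co²⁺ with 9 − 2 = 7 d electrons.
High-spin d⁷ fills as t2g^5 e_g^2 with CFSE 5(−0.4) + 2(+0.6) = -0.8Δo = -94 kJ/mol.
Low-spin t2g^6 e_g^1 gives -1.8Δo = -212 kJ/mol, but forming 1 extra pair costs 1P = 206 kJ/mol, so E(LS) = -212 + 206 = -6 kJ/mol.
E(LS) − E(HS) = -6 − (-94) = 88 kJ/mol.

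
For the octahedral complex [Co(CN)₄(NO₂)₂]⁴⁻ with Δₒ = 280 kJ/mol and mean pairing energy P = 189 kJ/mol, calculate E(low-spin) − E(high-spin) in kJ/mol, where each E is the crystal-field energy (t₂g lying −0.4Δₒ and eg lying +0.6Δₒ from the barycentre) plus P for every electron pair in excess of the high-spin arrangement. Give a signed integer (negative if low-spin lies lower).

-91

Ligand charges: 4×(-1) from CN⁻ and 2×(-1) from NO₂⁻ sum to -6; with overall charge -4, Co is +2.
Co²⁺: group 9, so d-count = 9 − 2 = 7.
In the high-spin limit (t₂g⁵ eg²) the orbital term is -0.8Δₒ = -224 kJ/mol, with no excess pairing.
Low-spin: t₂g⁶ eg¹, orbital CFSE = -1.8Δₒ = -504 kJ/mol; plus 1 excess pair × P = +189 kJ/mol; total -315 kJ/mol.
Thus E(LS) − E(HS) = -91 kJ/mol.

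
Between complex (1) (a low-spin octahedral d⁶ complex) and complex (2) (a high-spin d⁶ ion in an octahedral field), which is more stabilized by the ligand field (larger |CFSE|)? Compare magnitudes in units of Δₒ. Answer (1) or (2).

(1)

(1): t₂g⁶ eg⁰, CFSE = -2.4Δₒ.
(2): t₂g⁴ eg², CFSE = -0.4Δₒ.
So (1) has the larger |CFSE|.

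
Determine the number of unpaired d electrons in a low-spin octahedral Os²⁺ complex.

Os is in group 8, so Os²⁺ is d⁶ (8 − 2 = 6).
Configuration: t2g^6 e_g^0, giving 0 unpaired electrons.

0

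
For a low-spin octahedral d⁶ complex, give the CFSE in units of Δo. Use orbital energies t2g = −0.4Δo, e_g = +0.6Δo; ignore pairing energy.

-2.4 Δo

Configuration: t2g^6 e_g^0.
CFSE = 6(-0.4Δo) + 0(0.6Δo) = -2.4Δo + 0.0Δo = -2.4Δo.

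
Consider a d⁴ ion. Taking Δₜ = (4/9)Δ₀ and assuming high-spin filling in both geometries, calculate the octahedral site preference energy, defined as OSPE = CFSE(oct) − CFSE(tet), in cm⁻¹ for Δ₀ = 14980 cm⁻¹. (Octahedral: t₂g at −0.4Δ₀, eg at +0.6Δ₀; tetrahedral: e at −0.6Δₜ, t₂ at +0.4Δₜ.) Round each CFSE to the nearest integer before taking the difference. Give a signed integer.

Octahedral high-spin t₂g³ eg¹: CFSE = -0.6 × 14980 = -8988 cm⁻¹.
Tetrahedral e² t₂² gives -0.4Δₜ = -0.4 × (4/9) × 14980 = -2663 cm⁻¹.
Subtracting, OSPE = -8988 − (-2663) = -6325 cm⁻¹.

-6325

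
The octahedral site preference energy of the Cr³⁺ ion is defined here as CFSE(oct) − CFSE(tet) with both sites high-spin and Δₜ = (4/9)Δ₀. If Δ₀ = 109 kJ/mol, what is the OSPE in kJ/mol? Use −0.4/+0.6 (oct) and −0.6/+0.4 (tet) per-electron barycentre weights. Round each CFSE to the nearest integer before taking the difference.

Cr sits in group 6; removing 3 electrons leaves Cr³⁺ with 6 − 3 = 3 d electrons.
Octahedral high-spin t2g^3 e_g^0: CFSE = -1.2 × 109 = -131 kJ/mol.
Tetrahedral e^2 t2^1 gives -0.8Δₜ = -0.8 × (4/9) × 109 = -39 kJ/mol.
OSPE = CFSE(oct) − CFSE(tet) = -131 − (-39) = -92 kJ/mol.

-92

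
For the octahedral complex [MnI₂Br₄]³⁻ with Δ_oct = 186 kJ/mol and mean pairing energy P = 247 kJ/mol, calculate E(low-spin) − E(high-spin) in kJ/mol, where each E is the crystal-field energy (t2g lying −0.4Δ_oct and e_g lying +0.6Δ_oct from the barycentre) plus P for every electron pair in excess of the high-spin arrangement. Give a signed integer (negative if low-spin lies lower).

Ligand charges: 2×(-1) from I⁻ and 4×(-1) from Br⁻ sum to -6; with overall charge -3, Mn is +3.
Mn sits in group 7; removing 3 electrons leaves Mn³⁺ with 7 − 3 = 4 d electrons.
High-spin: t2g^3 e_g^1, CFSE = -0.6Δ_oct = -112 kJ/mol.
For low-spin the configuration is t2g^4 e_g^0: orbital energy -1.6 × 186 = -298 kJ/mol, and 1 additional pair relative to high-spin adds 247 kJ/mol, giving -51 kJ/mol.
E(LS) − E(HS) = -51 − (-112) = 61 kJ/mol.

61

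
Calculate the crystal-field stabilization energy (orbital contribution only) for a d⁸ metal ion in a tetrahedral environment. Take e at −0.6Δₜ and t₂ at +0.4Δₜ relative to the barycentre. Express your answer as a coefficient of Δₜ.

With tetrahedral geometry the complex is necessarily high-spin.
Configuration: e⁴ t₂⁴.
CFSE = 4(-0.6Δₜ) + 4(0.4Δₜ) = -2.4Δₜ + 1.6Δₜ = -0.8Δₜ.

-0.8 Δₜ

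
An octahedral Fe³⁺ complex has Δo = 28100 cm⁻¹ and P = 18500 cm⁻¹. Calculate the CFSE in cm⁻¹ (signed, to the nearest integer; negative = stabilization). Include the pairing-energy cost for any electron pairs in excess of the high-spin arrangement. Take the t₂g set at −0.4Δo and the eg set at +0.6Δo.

-19200

Fe³⁺: group 8, so d-count = 8 − 3 = 5.
With Δo > P the complex is low-spin.
Configuration: t₂g⁵ eg⁰.
Orbital CFSE = -2.0Δo = -2.0 × 28100 = -56200 cm⁻¹.
Excess pairs vs high-spin: 2 − 0 = 2; pairing cost = +37000 cm⁻¹.
Net CFSE = -56200 + 37000 = -19200 cm⁻¹.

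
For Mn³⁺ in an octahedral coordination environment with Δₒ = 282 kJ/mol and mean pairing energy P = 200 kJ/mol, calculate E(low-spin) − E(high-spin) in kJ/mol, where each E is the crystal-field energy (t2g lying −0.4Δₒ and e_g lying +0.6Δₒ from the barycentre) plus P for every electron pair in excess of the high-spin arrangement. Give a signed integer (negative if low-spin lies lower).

Mn³⁺: group 7, so d-count = 7 − 3 = 4.
High-spin: t2g^3 e_g^1, CFSE = -0.6Δₒ = -169 kJ/mol.
Low-spin: t2g^4 e_g^0, orbital CFSE = -1.6Δₒ = -451 kJ/mol; plus 1 excess pair × P = +200 kJ/mol; total -251 kJ/mol.
E(LS) − E(HS) = -251 − (-169) = -82 kJ/mol.

-82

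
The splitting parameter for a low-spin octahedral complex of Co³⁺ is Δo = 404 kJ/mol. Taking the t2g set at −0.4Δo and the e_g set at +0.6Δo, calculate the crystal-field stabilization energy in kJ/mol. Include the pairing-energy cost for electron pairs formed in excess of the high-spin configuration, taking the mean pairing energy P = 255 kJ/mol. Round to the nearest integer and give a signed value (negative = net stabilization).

-460

Co sits in group 9; removing 3 electrons leaves Co³⁺ with 9 − 3 = 6 d electrons.
Configuration: t2g^6 e_g^0.
Orbital CFSE = 6(-0.4) + 0(0.6) = -2.4Δo = -2.4 × 404 = -970 kJ/mol.
Relative to high-spin t2g^4 e_g^2 (1 paired), the low-spin configuration has 2 additional pairs, contributing +2 × 255 = +510 kJ/mol.
Overall CFSE = -970 + 510 = -460 kJ/mol.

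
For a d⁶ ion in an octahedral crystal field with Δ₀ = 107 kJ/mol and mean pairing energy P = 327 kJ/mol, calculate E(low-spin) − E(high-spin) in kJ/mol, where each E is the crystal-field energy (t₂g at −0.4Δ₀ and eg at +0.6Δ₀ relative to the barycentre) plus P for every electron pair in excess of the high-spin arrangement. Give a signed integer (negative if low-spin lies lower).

440

High-spin d⁶ fills as t₂g⁴ eg² with CFSE 4(−0.4) + 2(+0.6) = -0.4Δ₀ = -43 kJ/mol.
Low-spin t₂g⁶ eg⁰ gives -2.4Δ₀ = -257 kJ/mol, but forming 2 extra pairs costs 2P = 654 kJ/mol, so E(LS) = -257 + 654 = 397 kJ/mol.
E(LS) − E(HS) = 397 − (-43) = 440 kJ/mol.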